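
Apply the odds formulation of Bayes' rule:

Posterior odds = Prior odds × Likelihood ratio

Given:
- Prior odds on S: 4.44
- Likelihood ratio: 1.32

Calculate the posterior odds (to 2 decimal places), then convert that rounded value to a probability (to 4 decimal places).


Step 1: Calculate posterior odds
Posterior odds = Prior odds × LR
               = 4.44 × 1.32
               = 5.86

Step 2: Convert to probability
P(S|E) = Posterior odds / (1 + Posterior odds)
       = 5.86 / (1 + 5.86)
       = 5.86 / 6.86
       = 0.8542

The evidence increased P(S) from 0.8162 to 0.8542.


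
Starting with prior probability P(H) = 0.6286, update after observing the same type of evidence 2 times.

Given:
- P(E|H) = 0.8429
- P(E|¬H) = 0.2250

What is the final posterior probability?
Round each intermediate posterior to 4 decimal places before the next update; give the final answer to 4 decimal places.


Sequential Bayesian updating:

Initial prior: P(H) = 0.6286

Update 1:
  P(E) = 0.8429 × 0.6286 + 0.2250 × 0.3714 = 0.52984694 + 0.08356500 = 0.61341194
  P(H|E) = 0.52984694 / 0.61341194 = 0.8638

Update 2:
  P(E) = 0.8429 × 0.8638 + 0.2250 × 0.1362 = 0.72809702 + 0.03064500 = 0.75874202
  P(H|E) = 0.72809702 / 0.75874202 = 0.9596

Final posterior: 0.9596


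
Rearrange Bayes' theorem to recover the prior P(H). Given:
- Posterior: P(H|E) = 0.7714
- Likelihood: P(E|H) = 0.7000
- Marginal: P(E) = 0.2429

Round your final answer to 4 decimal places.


From Bayes' theorem: P(H|E) = P(E|H) × P(H) / P(E)

Rearranging for P(H):
P(H) = P(H|E) × P(E) / P(E|H)
     = 0.7714 × 0.2429 / 0.7000
     = 0.18737306 / 0.7000
     = 0.2677


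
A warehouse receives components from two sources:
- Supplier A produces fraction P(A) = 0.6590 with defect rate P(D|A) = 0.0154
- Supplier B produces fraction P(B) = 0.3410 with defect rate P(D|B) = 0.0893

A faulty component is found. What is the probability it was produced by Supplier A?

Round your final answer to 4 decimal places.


Let A = from Supplier A, D = faulty

Given:
- P(A) = 0.6590, P(B) = 0.3410
- P(D|A) = 0.0154, P(D|B) = 0.0893

Step 1: Find P(D)
P(D) = P(D|A)P(A) + P(D|B)P(B)
     = 0.0154 × 0.6590 + 0.0893 × 0.3410
     = 0.01014860 + 0.03045130
     = 0.04059990

Step 2: Apply Bayes' theorem
P(A|D) = P(D|A)P(A) / P(D)
       = 0.01014860 / 0.04059990
       = 0.2500


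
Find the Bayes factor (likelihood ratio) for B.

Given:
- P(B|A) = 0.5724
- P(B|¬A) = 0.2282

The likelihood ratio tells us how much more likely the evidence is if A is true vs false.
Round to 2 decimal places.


Likelihood Ratio (LR) = P(B|A) / P(B|¬A)

LR = 0.5724 / 0.2282
   = 2.51

The evidence is 2.51 times more likely if A is true than if A is false.
LR > 1, so observing B raises the odds in favor of A.


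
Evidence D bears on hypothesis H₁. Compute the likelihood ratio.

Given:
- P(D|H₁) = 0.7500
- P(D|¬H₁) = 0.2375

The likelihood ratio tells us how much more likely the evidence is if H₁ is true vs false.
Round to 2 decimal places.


Likelihood Ratio (LR) = P(D|H₁) / P(D|¬H₁)

LR = 0.7500 / 0.2375
   = 3.16

The evidence is 3.16 times more likely if H₁ is true than if H₁ is false.
LR > 1, so observing D raises the odds in favor of H₁.


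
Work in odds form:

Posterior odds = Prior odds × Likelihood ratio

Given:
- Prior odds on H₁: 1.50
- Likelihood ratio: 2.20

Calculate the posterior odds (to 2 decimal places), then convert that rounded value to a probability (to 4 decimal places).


Step 1: Calculate posterior odds
Posterior odds = Prior odds × LR
               = 1.50 × 2.20
               = 3.30

Step 2: Convert to probability
P(H₁|E) = Posterior odds / (1 + Posterior odds)
       = 3.30 / (1 + 3.30)
       = 3.30 / 4.30
       = 0.7674

The evidence increased P(H₁) from 0.6000 to 0.7674.


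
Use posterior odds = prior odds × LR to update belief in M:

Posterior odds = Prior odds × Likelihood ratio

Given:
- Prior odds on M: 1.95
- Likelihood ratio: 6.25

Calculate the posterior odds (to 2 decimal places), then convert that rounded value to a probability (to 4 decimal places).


Step 1: Calculate posterior odds
Posterior odds = Prior odds × LR
               = 1.95 × 6.25
               = 12.19

Step 2: Convert to probability
P(M|E) = Posterior odds / (1 + Posterior odds)
       = 12.19 / (1 + 12.19)
       = 12.19 / 13.19
       = 0.9242

The evidence increased P(M) from 0.6610 to 0.9242.


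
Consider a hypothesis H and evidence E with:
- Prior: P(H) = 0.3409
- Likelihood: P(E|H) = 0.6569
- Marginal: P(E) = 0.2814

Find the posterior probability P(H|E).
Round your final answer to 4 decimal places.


Using Bayes' theorem:

P(H|E) = P(E|H) × P(H) / P(E)
       = 0.6569 × 0.3409 / 0.2814
       = 0.22393721 / 0.2814
       = 0.7958

The evidence strengthens our belief in H.
Prior: 0.3409 → Posterior: 0.7958


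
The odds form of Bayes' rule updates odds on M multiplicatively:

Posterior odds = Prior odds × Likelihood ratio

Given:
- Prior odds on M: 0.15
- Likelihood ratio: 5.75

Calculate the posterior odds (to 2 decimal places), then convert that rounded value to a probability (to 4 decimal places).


Step 1: Calculate posterior odds
Posterior odds = Prior odds × LR
               = 0.15 × 5.75
               = 0.86

Step 2: Convert to probability
P(M|E) = Posterior odds / (1 + Posterior odds)
       = 0.86 / (1 + 0.86)
       = 0.86 / 1.86
       = 0.4624

The evidence increased P(M) from 0.1304 to 0.4624.


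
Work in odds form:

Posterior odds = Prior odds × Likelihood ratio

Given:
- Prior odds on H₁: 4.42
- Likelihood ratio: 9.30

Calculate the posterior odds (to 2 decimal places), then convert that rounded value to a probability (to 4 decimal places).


Step 1: Calculate posterior odds
Posterior odds = Prior odds × LR
               = 4.42 × 9.30
               = 41.11

Step 2: Convert to probability
P(H₁|E) = Posterior odds / (1 + Posterior odds)
       = 41.11 / (1 + 41.11)
       = 41.11 / 42.11
       = 0.9763

The evidence increased P(H₁) from 0.8155 to 0.9763.


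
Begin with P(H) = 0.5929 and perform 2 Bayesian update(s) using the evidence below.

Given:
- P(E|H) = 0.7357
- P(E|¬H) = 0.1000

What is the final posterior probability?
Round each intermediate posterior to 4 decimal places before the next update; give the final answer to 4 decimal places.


Sequential Bayesian updating:

Initial prior: P(H) = 0.5929

Update 1:
  P(E) = 0.7357 × 0.5929 + 0.1000 × 0.4071 = 0.43619653 + 0.04071000 = 0.47690653
  P(H|E) = 0.43619653 / 0.47690653 = 0.9146

Update 2:
  P(E) = 0.7357 × 0.9146 + 0.1000 × 0.0854 = 0.67287122 + 0.00854000 = 0.68141122
  P(H|E) = 0.67287122 / 0.68141122 = 0.9875

Final posterior: 0.9875


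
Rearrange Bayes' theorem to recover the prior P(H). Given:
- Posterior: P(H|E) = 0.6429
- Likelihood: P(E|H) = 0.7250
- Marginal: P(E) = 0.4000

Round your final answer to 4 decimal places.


From Bayes' theorem: P(H|E) = P(E|H) × P(H) / P(E)

Rearranging for P(H):
P(H) = P(H|E) × P(E) / P(E|H)
     = 0.6429 × 0.4000 / 0.7250
     = 0.25716000 / 0.7250
     = 0.3547


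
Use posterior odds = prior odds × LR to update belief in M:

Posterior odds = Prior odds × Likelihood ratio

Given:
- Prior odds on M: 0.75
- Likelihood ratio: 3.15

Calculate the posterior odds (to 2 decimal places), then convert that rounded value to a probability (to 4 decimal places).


Step 1: Calculate posterior odds
Posterior odds = Prior odds × LR
               = 0.75 × 3.15
               = 2.36

Step 2: Convert to probability
P(M|E) = Posterior odds / (1 + Posterior odds)
       = 2.36 / (1 + 2.36)
       = 2.36 / 3.36
       = 0.7024

The evidence increased P(M) from 0.4286 to 0.7024.


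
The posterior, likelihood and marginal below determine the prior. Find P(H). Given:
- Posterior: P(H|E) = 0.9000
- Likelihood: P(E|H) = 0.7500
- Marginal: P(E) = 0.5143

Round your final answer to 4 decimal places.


From Bayes' theorem: P(H|E) = P(E|H) × P(H) / P(E)

Rearranging for P(H):
P(H) = P(H|E) × P(E) / P(E|H)
     = 0.9000 × 0.5143 / 0.7500
     = 0.46287000 / 0.7500
     = 0.6172


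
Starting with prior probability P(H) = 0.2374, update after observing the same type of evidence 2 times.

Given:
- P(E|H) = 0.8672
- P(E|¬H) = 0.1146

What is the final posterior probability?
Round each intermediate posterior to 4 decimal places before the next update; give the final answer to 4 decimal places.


Sequential Bayesian updating:

Initial prior: P(H) = 0.2374

Update 1:
  P(E) = 0.8672 × 0.2374 + 0.1146 × 0.7626 = 0.20587328 + 0.08739396 = 0.29326724
  P(H|E) = 0.20587328 / 0.29326724 = 0.7020

Update 2:
  P(E) = 0.8672 × 0.7020 + 0.1146 × 0.2980 = 0.60877440 + 0.03415080 = 0.64292520
  P(H|E) = 0.60877440 / 0.64292520 = 0.9469

Final posterior: 0.9469


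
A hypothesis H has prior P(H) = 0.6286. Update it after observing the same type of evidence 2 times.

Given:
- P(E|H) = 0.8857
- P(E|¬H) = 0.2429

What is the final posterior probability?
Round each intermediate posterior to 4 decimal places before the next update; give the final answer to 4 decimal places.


Sequential Bayesian updating:

Initial prior: P(H) = 0.6286

Update 1:
  P(E) = 0.8857 × 0.6286 + 0.2429 × 0.3714 = 0.55675102 + 0.09021306 = 0.64696408
  P(H|E) = 0.55675102 / 0.64696408 = 0.8606

Update 2:
  P(E) = 0.8857 × 0.8606 + 0.2429 × 0.1394 = 0.76223342 + 0.03386026 = 0.79609368
  P(H|E) = 0.76223342 / 0.79609368 = 0.9575

Final posterior: 0.9575


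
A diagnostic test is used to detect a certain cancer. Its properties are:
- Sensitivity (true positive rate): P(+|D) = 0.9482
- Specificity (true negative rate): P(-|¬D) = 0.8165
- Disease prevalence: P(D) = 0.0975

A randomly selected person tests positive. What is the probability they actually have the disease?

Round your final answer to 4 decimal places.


Let D = has disease, + = positive test

Given:
- P(D) = 0.0975 (prevalence)
- P(+|D) = 0.9482 (sensitivity)
- P(-|¬D) = 0.8165 (specificity)
- P(+|¬D) = 0.1835 (false positive rate = 1 - specificity)

Step 1: Find P(+)
P(+) = P(+|D)P(D) + P(+|¬D)P(¬D)
     = 0.9482 × 0.0975 + 0.1835 × 0.9025
     = 0.09244950 + 0.16560875
     = 0.25805825

Step 2: Apply Bayes' theorem for P(D|+)
P(D|+) = P(+|D)P(D) / P(+)
       = 0.09244950 / 0.25805825
       = 0.3583


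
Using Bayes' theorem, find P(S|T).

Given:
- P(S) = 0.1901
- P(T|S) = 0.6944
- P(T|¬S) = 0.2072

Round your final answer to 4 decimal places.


Bayes' theorem: P(S|T) = P(T|S) × P(S) / P(T)

Step 1: Calculate P(T) using law of total probability
P(T) = P(T|S)P(S) + P(T|¬S)P(¬S)
     = 0.6944 × 0.1901 + 0.2072 × 0.8099
     = 0.13200544 + 0.16781128
     = 0.29981672

Step 2: Apply Bayes' theorem
P(S|T) = P(T|S) × P(S) / P(T)
       = 0.13200544 / 0.29981672
       = 0.4403


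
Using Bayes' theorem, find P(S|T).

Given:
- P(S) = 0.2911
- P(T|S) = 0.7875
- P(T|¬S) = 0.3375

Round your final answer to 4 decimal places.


Bayes' theorem: P(S|T) = P(T|S) × P(S) / P(T)

Step 1: Calculate P(T) using law of total probability
P(T) = P(T|S)P(S) + P(T|¬S)P(¬S)
     = 0.7875 × 0.2911 + 0.3375 × 0.7089
     = 0.22924125 + 0.23925375
     = 0.46849500

Step 2: Apply Bayes' theorem
P(S|T) = P(T|S) × P(S) / P(T)
       = 0.22924125 / 0.46849500
       = 0.4893


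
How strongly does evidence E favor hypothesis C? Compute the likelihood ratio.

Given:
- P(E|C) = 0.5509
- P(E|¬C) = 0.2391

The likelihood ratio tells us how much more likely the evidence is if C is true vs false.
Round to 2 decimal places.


Likelihood Ratio (LR) = P(E|C) / P(E|¬C)

LR = 0.5509 / 0.2391
   = 2.30

The evidence is 2.30 times more likely if C is true than if C is false.
Since LR > 1, the evidence supports C over ¬C.


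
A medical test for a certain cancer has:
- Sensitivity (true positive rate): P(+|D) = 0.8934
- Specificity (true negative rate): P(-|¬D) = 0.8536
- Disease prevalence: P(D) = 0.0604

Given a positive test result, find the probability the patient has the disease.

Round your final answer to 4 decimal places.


Let D = has disease, + = positive test

Given:
- P(D) = 0.0604 (prevalence)
- P(+|D) = 0.8934 (sensitivity)
- P(-|¬D) = 0.8536 (specificity)
- P(+|¬D) = 0.1464 (false positive rate = 1 - specificity)

Step 1: Find P(+)
P(+) = P(+|D)P(D) + P(+|¬D)P(¬D)
     = 0.8934 × 0.0604 + 0.1464 × 0.9396
     = 0.05396136 + 0.13755744
     = 0.19151880

Step 2: Apply Bayes' theorem for P(D|+)
P(D|+) = P(+|D)P(D) / P(+)
       = 0.05396136 / 0.19151880
       = 0.2818


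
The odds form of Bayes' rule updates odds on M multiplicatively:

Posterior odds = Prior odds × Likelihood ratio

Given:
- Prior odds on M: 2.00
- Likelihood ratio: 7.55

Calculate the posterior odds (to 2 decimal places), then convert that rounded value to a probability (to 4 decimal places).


Step 1: Calculate posterior odds
Posterior odds = Prior odds × LR
               = 2.00 × 7.55
               = 15.10

Step 2: Convert to probability
P(M|E) = Posterior odds / (1 + Posterior odds)
       = 15.10 / (1 + 15.10)
       = 15.10 / 16.10
       = 0.9379

The evidence increased P(M) from 0.6667 to 0.9379.


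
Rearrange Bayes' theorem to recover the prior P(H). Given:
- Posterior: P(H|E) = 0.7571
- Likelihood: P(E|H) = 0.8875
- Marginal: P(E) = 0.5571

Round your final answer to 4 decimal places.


From Bayes' theorem: P(H|E) = P(E|H) × P(H) / P(E)

Rearranging for P(H):
P(H) = P(H|E) × P(E) / P(E|H)
     = 0.7571 × 0.5571 / 0.8875
     = 0.42178041 / 0.8875
     = 0.4752


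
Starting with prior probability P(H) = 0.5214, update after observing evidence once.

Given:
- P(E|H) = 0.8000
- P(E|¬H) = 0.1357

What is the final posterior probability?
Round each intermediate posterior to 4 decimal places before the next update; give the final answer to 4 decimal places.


Sequential Bayesian updating:

Initial prior: P(H) = 0.5214

Update 1:
  P(E) = 0.8000 × 0.5214 + 0.1357 × 0.4786 = 0.41712000 + 0.06494602 = 0.48206602
  P(H|E) = 0.41712000 / 0.48206602 = 0.8653

Final posterior: 0.8653


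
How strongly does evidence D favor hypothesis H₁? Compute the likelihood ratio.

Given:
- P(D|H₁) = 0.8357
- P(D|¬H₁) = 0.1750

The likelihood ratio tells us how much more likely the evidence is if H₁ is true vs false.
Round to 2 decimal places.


Likelihood Ratio (LR) = P(D|H₁) / P(D|¬H₁)

LR = 0.8357 / 0.1750
   = 4.78

The evidence is 4.78 times more likely if H₁ is true than if H₁ is false.
Because LR exceeds 1, D is evidence for H₁.


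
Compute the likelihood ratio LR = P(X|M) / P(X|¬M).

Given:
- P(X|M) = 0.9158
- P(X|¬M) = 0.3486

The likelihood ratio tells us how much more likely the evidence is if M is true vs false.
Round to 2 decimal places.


Likelihood Ratio (LR) = P(X|M) / P(X|¬M)

LR = 0.9158 / 0.3486
   = 2.63

The evidence is 2.63 times more likely if M is true than if M is false.
Because LR exceeds 1, X is evidence for M.


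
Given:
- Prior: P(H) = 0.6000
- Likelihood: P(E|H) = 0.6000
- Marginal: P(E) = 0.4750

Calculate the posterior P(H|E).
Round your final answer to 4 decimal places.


Using Bayes' theorem:

P(H|E) = P(E|H) × P(H) / P(E)
       = 0.6000 × 0.6000 / 0.4750
       = 0.36000000 / 0.4750
       = 0.7579

The evidence strengthens our belief in H.
Prior: 0.6000 → Posterior: 0.7579


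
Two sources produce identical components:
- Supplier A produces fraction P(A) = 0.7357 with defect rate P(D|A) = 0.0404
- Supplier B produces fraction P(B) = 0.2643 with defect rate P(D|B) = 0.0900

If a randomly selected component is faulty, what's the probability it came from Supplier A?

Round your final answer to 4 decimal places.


Let A = from Supplier A, D = faulty

Given:
- P(A) = 0.7357, P(B) = 0.2643
- P(D|A) = 0.0404, P(D|B) = 0.0900

Step 1: Find P(D)
P(D) = P(D|A)P(A) + P(D|B)P(B)
     = 0.0404 × 0.7357 + 0.0900 × 0.2643
     = 0.02972228 + 0.02378700
     = 0.05350928

Step 2: Apply Bayes' theorem
P(A|D) = P(D|A)P(A) / P(D)
       = 0.02972228 / 0.05350928
       = 0.5555


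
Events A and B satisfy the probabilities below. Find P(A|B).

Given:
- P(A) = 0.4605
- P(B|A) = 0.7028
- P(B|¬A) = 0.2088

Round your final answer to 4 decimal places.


Bayes' theorem: P(A|B) = P(B|A) × P(A) / P(B)

Step 1: Calculate P(B) using law of total probability
P(B) = P(B|A)P(A) + P(B|¬A)P(¬A)
     = 0.7028 × 0.4605 + 0.2088 × 0.5395
     = 0.32363940 + 0.11264760
     = 0.43628700

Step 2: Apply Bayes' theorem
P(A|B) = P(B|A) × P(A) / P(B)
       = 0.32363940 / 0.43628700
       = 0.7418


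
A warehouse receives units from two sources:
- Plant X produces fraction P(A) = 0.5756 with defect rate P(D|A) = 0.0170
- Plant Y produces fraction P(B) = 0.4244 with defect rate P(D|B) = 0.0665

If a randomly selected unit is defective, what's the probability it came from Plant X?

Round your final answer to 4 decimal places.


Let A = from Plant X, D = defective

Given:
- P(A) = 0.5756, P(B) = 0.4244
- P(D|A) = 0.0170, P(D|B) = 0.0665

Step 1: Find P(D)
P(D) = P(D|A)P(A) + P(D|B)P(B)
     = 0.0170 × 0.5756 + 0.0665 × 0.4244
     = 0.00978520 + 0.02822260
     = 0.03800780

Step 2: Apply Bayes' theorem
P(A|D) = P(D|A)P(A) / P(D)
       = 0.00978520 / 0.03800780
       = 0.2575


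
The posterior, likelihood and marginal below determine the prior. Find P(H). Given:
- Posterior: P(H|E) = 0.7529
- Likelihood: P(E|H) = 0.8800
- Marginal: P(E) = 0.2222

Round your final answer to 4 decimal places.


From Bayes' theorem: P(H|E) = P(E|H) × P(H) / P(E)

Rearranging for P(H):
P(H) = P(H|E) × P(E) / P(E|H)
     = 0.7529 × 0.2222 / 0.8800
     = 0.16729438 / 0.8800
     = 0.1901


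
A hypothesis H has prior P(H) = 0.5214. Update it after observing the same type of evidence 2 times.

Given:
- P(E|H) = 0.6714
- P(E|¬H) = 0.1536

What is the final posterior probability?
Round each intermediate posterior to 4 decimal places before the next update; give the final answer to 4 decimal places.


Sequential Bayesian updating:

Initial prior: P(H) = 0.5214

Update 1:
  P(E) = 0.6714 × 0.5214 + 0.1536 × 0.4786 = 0.35006796 + 0.07351296 = 0.42358092
  P(H|E) = 0.35006796 / 0.42358092 = 0.8264

Update 2:
  P(E) = 0.6714 × 0.8264 + 0.1536 × 0.1736 = 0.55484496 + 0.02666496 = 0.58150992
  P(H|E) = 0.55484496 / 0.58150992 = 0.9541

Final posterior: 0.9541


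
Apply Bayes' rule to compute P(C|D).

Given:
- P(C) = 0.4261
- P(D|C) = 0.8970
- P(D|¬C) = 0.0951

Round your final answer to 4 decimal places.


Bayes' theorem: P(C|D) = P(D|C) × P(C) / P(D)

Step 1: Calculate P(D) using law of total probability
P(D) = P(D|C)P(C) + P(D|¬C)P(¬C)
     = 0.8970 × 0.4261 + 0.0951 × 0.5739
     = 0.38221170 + 0.05457789
     = 0.43678959

Step 2: Apply Bayes' theorem
P(C|D) = P(D|C) × P(C) / P(D)
       = 0.38221170 / 0.43678959
       = 0.8750


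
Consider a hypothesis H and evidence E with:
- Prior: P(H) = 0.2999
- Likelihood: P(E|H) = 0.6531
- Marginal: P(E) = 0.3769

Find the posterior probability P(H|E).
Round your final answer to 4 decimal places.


Using Bayes' theorem:

P(H|E) = P(E|H) × P(H) / P(E)
       = 0.6531 × 0.2999 / 0.3769
       = 0.19586469 / 0.3769
       = 0.5197

The evidence strengthens our belief in H.
Prior: 0.2999 → Posterior: 0.5197


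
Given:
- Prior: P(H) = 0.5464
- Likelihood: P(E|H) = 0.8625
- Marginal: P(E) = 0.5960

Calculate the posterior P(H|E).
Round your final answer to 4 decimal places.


Using Bayes' theorem:

P(H|E) = P(E|H) × P(H) / P(E)
       = 0.8625 × 0.5464 / 0.5960
       = 0.47127000 / 0.5960
       = 0.7907

The evidence strengthens our belief in H.
Prior: 0.5464 → Posterior: 0.7907


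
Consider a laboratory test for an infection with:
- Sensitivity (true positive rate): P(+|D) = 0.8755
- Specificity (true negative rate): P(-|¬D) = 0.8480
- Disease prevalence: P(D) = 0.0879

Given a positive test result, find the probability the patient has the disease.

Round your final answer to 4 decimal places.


Let D = has disease, + = positive test

Given:
- P(D) = 0.0879 (prevalence)
- P(+|D) = 0.8755 (sensitivity)
- P(-|¬D) = 0.8480 (specificity)
- P(+|¬D) = 0.1520 (false positive rate = 1 - specificity)

Step 1: Find P(+)
P(+) = P(+|D)P(D) + P(+|¬D)P(¬D)
     = 0.8755 × 0.0879 + 0.1520 × 0.9121
     = 0.07695645 + 0.13863920
     = 0.21559565

Step 2: Apply Bayes' theorem for P(D|+)
P(D|+) = P(+|D)P(D) / P(+)
       = 0.07695645 / 0.21559565
       = 0.3569


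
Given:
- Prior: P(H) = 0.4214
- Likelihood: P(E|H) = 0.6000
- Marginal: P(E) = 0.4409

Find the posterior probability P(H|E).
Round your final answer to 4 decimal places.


Using Bayes' theorem:

P(H|E) = P(E|H) × P(H) / P(E)
       = 0.6000 × 0.4214 / 0.4409
       = 0.25284000 / 0.4409
       = 0.5735

The evidence strengthens our belief in H.
Prior: 0.4214 → Posterior: 0.5735


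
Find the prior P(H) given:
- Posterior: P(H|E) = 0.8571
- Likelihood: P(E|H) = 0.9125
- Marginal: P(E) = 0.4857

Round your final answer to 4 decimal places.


From Bayes' theorem: P(H|E) = P(E|H) × P(H) / P(E)

Rearranging for P(H):
P(H) = P(H|E) × P(E) / P(E|H)
     = 0.8571 × 0.4857 / 0.9125
     = 0.41629347 / 0.9125
     = 0.4562


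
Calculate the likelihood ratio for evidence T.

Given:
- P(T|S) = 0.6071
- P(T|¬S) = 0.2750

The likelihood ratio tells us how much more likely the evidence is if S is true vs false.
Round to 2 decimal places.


Likelihood Ratio (LR) = P(T|S) / P(T|¬S)

LR = 0.6071 / 0.2750
   = 2.21

The evidence is 2.21 times more likely if S is true than if S is false.
Because LR exceeds 1, T is evidence for S.


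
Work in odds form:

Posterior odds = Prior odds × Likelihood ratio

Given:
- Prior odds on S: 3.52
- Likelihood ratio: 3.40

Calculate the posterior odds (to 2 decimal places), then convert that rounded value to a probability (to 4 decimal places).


Step 1: Calculate posterior odds
Posterior odds = Prior odds × LR
               = 3.52 × 3.40
               = 11.97

Step 2: Convert to probability
P(S|E) = Posterior odds / (1 + Posterior odds)
       = 11.97 / (1 + 11.97)
       = 11.97 / 12.97
       = 0.9229

The evidence increased P(S) from 0.7788 to 0.9229.


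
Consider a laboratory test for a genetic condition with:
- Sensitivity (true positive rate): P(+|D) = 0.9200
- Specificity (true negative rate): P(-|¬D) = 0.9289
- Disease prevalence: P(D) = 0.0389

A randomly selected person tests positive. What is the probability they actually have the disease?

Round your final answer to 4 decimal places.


Let D = has disease, + = positive test

Given:
- P(D) = 0.0389 (prevalence)
- P(+|D) = 0.9200 (sensitivity)
- P(-|¬D) = 0.9289 (specificity)
- P(+|¬D) = 0.0711 (false positive rate = 1 - specificity)

Step 1: Find P(+)
P(+) = P(+|D)P(D) + P(+|¬D)P(¬D)
     = 0.9200 × 0.0389 + 0.0711 × 0.9611
     = 0.03578800 + 0.06833421
     = 0.10412221

Step 2: Apply Bayes' theorem for P(D|+)
P(D|+) = P(+|D)P(D) / P(+)
       = 0.03578800 / 0.10412221
       = 0.3437


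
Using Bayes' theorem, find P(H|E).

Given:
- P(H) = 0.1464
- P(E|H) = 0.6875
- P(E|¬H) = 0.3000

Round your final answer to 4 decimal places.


Bayes' theorem: P(H|E) = P(E|H) × P(H) / P(E)

Step 1: Calculate P(E) using law of total probability
P(E) = P(E|H)P(H) + P(E|¬H)P(¬H)
     = 0.6875 × 0.1464 + 0.3000 × 0.8536
     = 0.10065000 + 0.25608000
     = 0.35673000

Step 2: Apply Bayes' theorem
P(H|E) = P(E|H) × P(H) / P(E)
       = 0.10065000 / 0.35673000
       = 0.2821


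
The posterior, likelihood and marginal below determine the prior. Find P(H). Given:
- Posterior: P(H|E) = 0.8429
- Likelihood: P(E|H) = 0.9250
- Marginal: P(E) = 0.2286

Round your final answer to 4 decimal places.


From Bayes' theorem: P(H|E) = P(E|H) × P(H) / P(E)

Rearranging for P(H):
P(H) = P(H|E) × P(E) / P(E|H)
     = 0.8429 × 0.2286 / 0.9250
     = 0.19268694 / 0.9250
     = 0.2083


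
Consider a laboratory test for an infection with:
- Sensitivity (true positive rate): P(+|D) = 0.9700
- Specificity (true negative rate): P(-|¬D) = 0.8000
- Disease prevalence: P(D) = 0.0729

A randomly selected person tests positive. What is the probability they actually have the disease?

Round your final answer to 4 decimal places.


Let D = has disease, + = positive test

Given:
- P(D) = 0.0729 (prevalence)
- P(+|D) = 0.9700 (sensitivity)
- P(-|¬D) = 0.8000 (specificity)
- P(+|¬D) = 0.2000 (false positive rate = 1 - specificity)

Step 1: Find P(+)
P(+) = P(+|D)P(D) + P(+|¬D)P(¬D)
     = 0.9700 × 0.0729 + 0.2000 × 0.9271
     = 0.07071300 + 0.18542000
     = 0.25613300

Step 2: Apply Bayes' theorem for P(D|+)
P(D|+) = P(+|D)P(D) / P(+)
       = 0.07071300 / 0.25613300
       = 0.2761


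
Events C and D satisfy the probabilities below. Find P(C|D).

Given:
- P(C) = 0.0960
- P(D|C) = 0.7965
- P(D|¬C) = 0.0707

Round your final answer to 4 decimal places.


Bayes' theorem: P(C|D) = P(D|C) × P(C) / P(D)

Step 1: Calculate P(D) using law of total probability
P(D) = P(D|C)P(C) + P(D|¬C)P(¬C)
     = 0.7965 × 0.0960 + 0.0707 × 0.9040
     = 0.07646400 + 0.06391280
     = 0.14037680

Step 2: Apply Bayes' theorem
P(C|D) = P(D|C) × P(C) / P(D)
       = 0.07646400 / 0.14037680
       = 0.5447


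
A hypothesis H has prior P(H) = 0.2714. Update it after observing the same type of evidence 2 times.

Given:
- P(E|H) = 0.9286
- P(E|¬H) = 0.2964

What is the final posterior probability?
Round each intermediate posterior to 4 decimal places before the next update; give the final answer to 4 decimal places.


Sequential Bayesian updating:

Initial prior: P(H) = 0.2714

Update 1:
  P(E) = 0.9286 × 0.2714 + 0.2964 × 0.7286 = 0.25202204 + 0.21595704 = 0.46797908
  P(H|E) = 0.25202204 / 0.46797908 = 0.5385

Update 2:
  P(E) = 0.9286 × 0.5385 + 0.2964 × 0.4615 = 0.50005110 + 0.13678860 = 0.63683970
  P(H|E) = 0.50005110 / 0.63683970 = 0.7852

Final posterior: 0.7852


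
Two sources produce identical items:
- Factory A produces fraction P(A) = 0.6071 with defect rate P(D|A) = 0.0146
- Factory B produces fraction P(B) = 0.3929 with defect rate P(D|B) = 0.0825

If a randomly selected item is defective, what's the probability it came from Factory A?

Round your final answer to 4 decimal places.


Let A = from Factory A, D = defective

Given:
- P(A) = 0.6071, P(B) = 0.3929
- P(D|A) = 0.0146, P(D|B) = 0.0825

Step 1: Find P(D)
P(D) = P(D|A)P(A) + P(D|B)P(B)
     = 0.0146 × 0.6071 + 0.0825 × 0.3929
     = 0.00886366 + 0.03241425
     = 0.04127791

Step 2: Apply Bayes' theorem
P(A|D) = P(D|A)P(A) / P(D)
       = 0.00886366 / 0.04127791
       = 0.2147


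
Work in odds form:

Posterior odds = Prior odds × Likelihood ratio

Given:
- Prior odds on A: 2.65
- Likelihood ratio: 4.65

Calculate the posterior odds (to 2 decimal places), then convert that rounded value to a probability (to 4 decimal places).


Step 1: Calculate posterior odds
Posterior odds = Prior odds × LR
               = 2.65 × 4.65
               = 12.32

Step 2: Convert to probability
P(A|E) = Posterior odds / (1 + Posterior odds)
       = 12.32 / (1 + 12.32)
       = 12.32 / 13.32
       = 0.9249

The evidence increased P(A) from 0.7260 to 0.9249.


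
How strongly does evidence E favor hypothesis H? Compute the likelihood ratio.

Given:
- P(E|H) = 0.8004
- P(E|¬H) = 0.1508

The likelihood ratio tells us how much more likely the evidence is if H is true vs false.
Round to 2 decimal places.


Likelihood Ratio (LR) = P(E|H) / P(E|¬H)

LR = 0.8004 / 0.1508
   = 5.31

The evidence is 5.31 times more likely if H is true than if H is false.
Since LR > 1, the evidence supports H over ¬H.


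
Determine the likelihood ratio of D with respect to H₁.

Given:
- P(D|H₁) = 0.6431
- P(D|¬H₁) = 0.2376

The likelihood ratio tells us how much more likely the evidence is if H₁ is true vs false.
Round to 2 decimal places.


Likelihood Ratio (LR) = P(D|H₁) / P(D|¬H₁)

LR = 0.6431 / 0.2376
   = 2.71

The evidence is 2.71 times more likely if H₁ is true than if H₁ is false.
Because LR exceeds 1, D is evidence for H₁.


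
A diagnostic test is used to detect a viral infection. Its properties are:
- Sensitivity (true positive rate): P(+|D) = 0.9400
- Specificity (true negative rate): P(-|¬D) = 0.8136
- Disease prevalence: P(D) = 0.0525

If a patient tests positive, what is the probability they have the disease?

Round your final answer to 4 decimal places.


Let D = has disease, + = positive test

Given:
- P(D) = 0.0525 (prevalence)
- P(+|D) = 0.9400 (sensitivity)
- P(-|¬D) = 0.8136 (specificity)
- P(+|¬D) = 0.1864 (false positive rate = 1 - specificity)

Step 1: Find P(+)
P(+) = P(+|D)P(D) + P(+|¬D)P(¬D)
     = 0.9400 × 0.0525 + 0.1864 × 0.9475
     = 0.04935000 + 0.17661400
     = 0.22596400

Step 2: Apply Bayes' theorem for P(D|+)
P(D|+) = P(+|D)P(D) / P(+)
       = 0.04935000 / 0.22596400
       = 0.2184


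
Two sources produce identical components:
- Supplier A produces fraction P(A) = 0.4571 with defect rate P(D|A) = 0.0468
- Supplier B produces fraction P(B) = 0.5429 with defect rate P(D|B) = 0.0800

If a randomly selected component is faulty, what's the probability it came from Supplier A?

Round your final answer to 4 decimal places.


Let A = from Supplier A, D = faulty

Given:
- P(A) = 0.4571, P(B) = 0.5429
- P(D|A) = 0.0468, P(D|B) = 0.0800

Step 1: Find P(D)
P(D) = P(D|A)P(A) + P(D|B)P(B)
     = 0.0468 × 0.4571 + 0.0800 × 0.5429
     = 0.02139228 + 0.04343200
     = 0.06482428

Step 2: Apply Bayes' theorem
P(A|D) = P(D|A)P(A) / P(D)
       = 0.02139228 / 0.06482428
       = 0.3300


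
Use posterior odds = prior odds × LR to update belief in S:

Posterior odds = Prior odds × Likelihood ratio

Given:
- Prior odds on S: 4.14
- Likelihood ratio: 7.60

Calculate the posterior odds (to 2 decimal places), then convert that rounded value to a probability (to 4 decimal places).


Step 1: Calculate posterior odds
Posterior odds = Prior odds × LR
               = 4.14 × 7.60
               = 31.46

Step 2: Convert to probability
P(S|E) = Posterior odds / (1 + Posterior odds)
       = 31.46 / (1 + 31.46)
       = 31.46 / 32.46
       = 0.9692

The evidence increased P(S) from 0.8054 to 0.9692.


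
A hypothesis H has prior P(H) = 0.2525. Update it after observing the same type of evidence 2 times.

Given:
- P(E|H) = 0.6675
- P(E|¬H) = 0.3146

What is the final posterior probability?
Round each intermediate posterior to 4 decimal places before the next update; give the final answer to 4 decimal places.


Sequential Bayesian updating:

Initial prior: P(H) = 0.2525

Update 1:
  P(E) = 0.6675 × 0.2525 + 0.3146 × 0.7475 = 0.16854375 + 0.23516350 = 0.40370725
  P(H|E) = 0.16854375 / 0.40370725 = 0.4175

Update 2:
  P(E) = 0.6675 × 0.4175 + 0.3146 × 0.5825 = 0.27868125 + 0.18325450 = 0.46193575
  P(H|E) = 0.27868125 / 0.46193575 = 0.6033

Final posterior: 0.6033


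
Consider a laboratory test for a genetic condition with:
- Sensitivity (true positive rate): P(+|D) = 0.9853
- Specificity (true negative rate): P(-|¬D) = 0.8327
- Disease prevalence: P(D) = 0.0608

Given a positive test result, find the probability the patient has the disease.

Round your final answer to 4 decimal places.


Let D = has disease, + = positive test

Given:
- P(D) = 0.0608 (prevalence)
- P(+|D) = 0.9853 (sensitivity)
- P(-|¬D) = 0.8327 (specificity)
- P(+|¬D) = 0.1673 (false positive rate = 1 - specificity)

Step 1: Find P(+)
P(+) = P(+|D)P(D) + P(+|¬D)P(¬D)
     = 0.9853 × 0.0608 + 0.1673 × 0.9392
     = 0.05990624 + 0.15712816
     = 0.21703440

Step 2: Apply Bayes' theorem for P(D|+)
P(D|+) = P(+|D)P(D) / P(+)
       = 0.05990624 / 0.21703440
       = 0.2760


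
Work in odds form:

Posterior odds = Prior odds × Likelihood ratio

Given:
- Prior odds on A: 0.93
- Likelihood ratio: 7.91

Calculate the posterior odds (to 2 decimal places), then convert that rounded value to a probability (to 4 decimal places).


Step 1: Calculate posterior odds
Posterior odds = Prior odds × LR
               = 0.93 × 7.91
               = 7.36

Step 2: Convert to probability
P(A|E) = Posterior odds / (1 + Posterior odds)
       = 7.36 / (1 + 7.36)
       = 7.36 / 8.36
       = 0.8804

The evidence increased P(A) from 0.4819 to 0.8804.


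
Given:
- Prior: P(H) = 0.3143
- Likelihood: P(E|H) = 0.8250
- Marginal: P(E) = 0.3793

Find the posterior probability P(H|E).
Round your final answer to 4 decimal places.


Using Bayes' theorem:

P(H|E) = P(E|H) × P(H) / P(E)
       = 0.8250 × 0.3143 / 0.3793
       = 0.25929750 / 0.3793
       = 0.6836

The evidence strengthens our belief in H.
Prior: 0.3143 → Posterior: 0.6836


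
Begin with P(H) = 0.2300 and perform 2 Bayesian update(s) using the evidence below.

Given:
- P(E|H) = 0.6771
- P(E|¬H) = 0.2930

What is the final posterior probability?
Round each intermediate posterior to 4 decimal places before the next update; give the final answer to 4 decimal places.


Sequential Bayesian updating:

Initial prior: P(H) = 0.2300

Update 1:
  P(E) = 0.6771 × 0.2300 + 0.2930 × 0.7700 = 0.15573300 + 0.22561000 = 0.38134300
  P(H|E) = 0.15573300 / 0.38134300 = 0.4084

Update 2:
  P(E) = 0.6771 × 0.4084 + 0.2930 × 0.5916 = 0.27652764 + 0.17333880 = 0.44986644
  P(H|E) = 0.27652764 / 0.44986644 = 0.6147

Final posterior: 0.6147


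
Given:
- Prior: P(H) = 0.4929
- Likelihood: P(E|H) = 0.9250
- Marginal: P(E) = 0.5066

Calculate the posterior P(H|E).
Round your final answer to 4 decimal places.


Using Bayes' theorem:

P(H|E) = P(E|H) × P(H) / P(E)
       = 0.9250 × 0.4929 / 0.5066
       = 0.45593250 / 0.5066
       = 0.9000

The evidence strengthens our belief in H.
Prior: 0.4929 → Posterior: 0.9000


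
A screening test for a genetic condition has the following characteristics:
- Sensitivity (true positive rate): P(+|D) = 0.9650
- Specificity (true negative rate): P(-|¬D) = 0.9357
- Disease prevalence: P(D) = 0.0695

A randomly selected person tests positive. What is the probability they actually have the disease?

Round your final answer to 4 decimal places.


Let D = has disease, + = positive test

Given:
- P(D) = 0.0695 (prevalence)
- P(+|D) = 0.9650 (sensitivity)
- P(-|¬D) = 0.9357 (specificity)
- P(+|¬D) = 0.0643 (false positive rate = 1 - specificity)

Step 1: Find P(+)
P(+) = P(+|D)P(D) + P(+|¬D)P(¬D)
     = 0.9650 × 0.0695 + 0.0643 × 0.9305
     = 0.06706750 + 0.05983115
     = 0.12689865

Step 2: Apply Bayes' theorem for P(D|+)
P(D|+) = P(+|D)P(D) / P(+)
       = 0.06706750 / 0.12689865
       = 0.5285


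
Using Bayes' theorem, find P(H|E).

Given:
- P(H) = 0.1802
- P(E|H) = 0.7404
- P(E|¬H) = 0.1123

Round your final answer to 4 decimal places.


Bayes' theorem: P(H|E) = P(E|H) × P(H) / P(E)

Step 1: Calculate P(E) using law of total probability
P(E) = P(E|H)P(H) + P(E|¬H)P(¬H)
     = 0.7404 × 0.1802 + 0.1123 × 0.8198
     = 0.13342008 + 0.09206354
     = 0.22548362

Step 2: Apply Bayes' theorem
P(H|E) = P(E|H) × P(H) / P(E)
       = 0.13342008 / 0.22548362
       = 0.5917


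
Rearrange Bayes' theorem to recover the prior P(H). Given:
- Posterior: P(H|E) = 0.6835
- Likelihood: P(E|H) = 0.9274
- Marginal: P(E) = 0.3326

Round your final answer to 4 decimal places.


From Bayes' theorem: P(H|E) = P(E|H) × P(H) / P(E)

Rearranging for P(H):
P(H) = P(H|E) × P(E) / P(E|H)
     = 0.6835 × 0.3326 / 0.9274
     = 0.22733210 / 0.9274
     = 0.2451


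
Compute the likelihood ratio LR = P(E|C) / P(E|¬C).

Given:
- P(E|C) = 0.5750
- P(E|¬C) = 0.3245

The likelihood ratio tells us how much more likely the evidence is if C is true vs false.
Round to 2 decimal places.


Likelihood Ratio (LR) = P(E|C) / P(E|¬C)

LR = 0.5750 / 0.3245
   = 1.77

The evidence is 1.77 times more likely if C is true than if C is false.
Since LR > 1, the evidence supports C over ¬C.


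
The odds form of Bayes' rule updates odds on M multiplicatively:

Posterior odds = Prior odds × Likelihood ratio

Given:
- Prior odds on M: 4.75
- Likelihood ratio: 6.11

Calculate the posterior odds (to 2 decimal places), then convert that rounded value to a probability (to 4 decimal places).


Step 1: Calculate posterior odds
Posterior odds = Prior odds × LR
               = 4.75 × 6.11
               = 29.02

Step 2: Convert to probability
P(M|E) = Posterior odds / (1 + Posterior odds)
       = 29.02 / (1 + 29.02)
       = 29.02 / 30.02
       = 0.9667

The evidence increased P(M) from 0.8261 to 0.9667.


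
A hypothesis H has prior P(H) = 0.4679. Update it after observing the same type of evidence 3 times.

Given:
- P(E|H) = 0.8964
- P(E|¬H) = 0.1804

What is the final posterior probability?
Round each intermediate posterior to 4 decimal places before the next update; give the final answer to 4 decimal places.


Sequential Bayesian updating:

Initial prior: P(H) = 0.4679

Update 1:
  P(E) = 0.8964 × 0.4679 + 0.1804 × 0.5321 = 0.41942556 + 0.09599084 = 0.51541640
  P(H|E) = 0.41942556 / 0.51541640 = 0.8138

Update 2:
  P(E) = 0.8964 × 0.8138 + 0.1804 × 0.1862 = 0.72949032 + 0.03359048 = 0.76308080
  P(H|E) = 0.72949032 / 0.76308080 = 0.9560

Update 3:
  P(E) = 0.8964 × 0.9560 + 0.1804 × 0.0440 = 0.85695840 + 0.00793760 = 0.86489600
  P(H|E) = 0.85695840 / 0.86489600 = 0.9908

Final posterior: 0.9908


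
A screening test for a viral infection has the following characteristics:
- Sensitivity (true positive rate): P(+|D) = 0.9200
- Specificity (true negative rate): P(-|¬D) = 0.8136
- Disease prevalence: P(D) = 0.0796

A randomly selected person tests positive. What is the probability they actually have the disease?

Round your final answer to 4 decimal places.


Let D = has disease, + = positive test

Given:
- P(D) = 0.0796 (prevalence)
- P(+|D) = 0.9200 (sensitivity)
- P(-|¬D) = 0.8136 (specificity)
- P(+|¬D) = 0.1864 (false positive rate = 1 - specificity)

Step 1: Find P(+)
P(+) = P(+|D)P(D) + P(+|¬D)P(¬D)
     = 0.9200 × 0.0796 + 0.1864 × 0.9204
     = 0.07323200 + 0.17156256
     = 0.24479456

Step 2: Apply Bayes' theorem for P(D|+)
P(D|+) = P(+|D)P(D) / P(+)
       = 0.07323200 / 0.24479456
       = 0.2992


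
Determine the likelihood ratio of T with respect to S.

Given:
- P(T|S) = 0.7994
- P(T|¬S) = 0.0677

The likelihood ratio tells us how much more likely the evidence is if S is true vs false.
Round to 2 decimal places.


Likelihood Ratio (LR) = P(T|S) / P(T|¬S)

LR = 0.7994 / 0.0677
   = 11.81

The evidence is 11.81 times more likely if S is true than if S is false.
Because LR exceeds 1, T is evidence for S.


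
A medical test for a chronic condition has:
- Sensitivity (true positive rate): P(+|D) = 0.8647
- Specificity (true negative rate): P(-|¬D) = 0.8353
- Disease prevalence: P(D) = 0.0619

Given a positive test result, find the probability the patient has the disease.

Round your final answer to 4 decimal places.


Let D = has disease, + = positive test

Given:
- P(D) = 0.0619 (prevalence)
- P(+|D) = 0.8647 (sensitivity)
- P(-|¬D) = 0.8353 (specificity)
- P(+|¬D) = 0.1647 (false positive rate = 1 - specificity)

Step 1: Find P(+)
P(+) = P(+|D)P(D) + P(+|¬D)P(¬D)
     = 0.8647 × 0.0619 + 0.1647 × 0.9381
     = 0.05352493 + 0.15450507
     = 0.20803000

Step 2: Apply Bayes' theorem for P(D|+)
P(D|+) = P(+|D)P(D) / P(+)
       = 0.05352493 / 0.20803000
       = 0.2573


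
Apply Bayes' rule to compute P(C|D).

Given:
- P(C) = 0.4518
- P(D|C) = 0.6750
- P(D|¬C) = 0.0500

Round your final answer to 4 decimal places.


Bayes' theorem: P(C|D) = P(D|C) × P(C) / P(D)

Step 1: Calculate P(D) using law of total probability
P(D) = P(D|C)P(C) + P(D|¬C)P(¬C)
     = 0.6750 × 0.4518 + 0.0500 × 0.5482
     = 0.30496500 + 0.02741000
     = 0.33237500

Step 2: Apply Bayes' theorem
P(C|D) = P(D|C) × P(C) / P(D)
       = 0.30496500 / 0.33237500
       = 0.9175


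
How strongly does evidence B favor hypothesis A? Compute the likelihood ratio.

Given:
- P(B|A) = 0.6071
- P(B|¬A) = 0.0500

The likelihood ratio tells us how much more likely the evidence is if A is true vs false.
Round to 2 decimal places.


Likelihood Ratio (LR) = P(B|A) / P(B|¬A)

LR = 0.6071 / 0.0500
   = 12.14

The evidence is 12.14 times more likely if A is true than if A is false.
Because LR exceeds 1, B is evidence for A.
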